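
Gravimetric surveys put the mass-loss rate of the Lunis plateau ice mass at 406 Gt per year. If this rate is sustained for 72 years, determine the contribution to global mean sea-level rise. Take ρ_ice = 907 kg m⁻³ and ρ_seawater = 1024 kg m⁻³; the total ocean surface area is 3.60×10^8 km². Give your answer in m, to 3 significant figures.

≈ 0.0793 m

Total mass lost = 406 Gt/yr × 72 yr = 2.923×10^4 Gt = 2.923×10^16 kg.
ρ_w = 1024 kg m⁻³, so water volume = 2.923×10^16 / 1024 = 2.855×10^13 m³.
Δh = 2.855×10^13 / 3.60×10^14 = 0.0793 m.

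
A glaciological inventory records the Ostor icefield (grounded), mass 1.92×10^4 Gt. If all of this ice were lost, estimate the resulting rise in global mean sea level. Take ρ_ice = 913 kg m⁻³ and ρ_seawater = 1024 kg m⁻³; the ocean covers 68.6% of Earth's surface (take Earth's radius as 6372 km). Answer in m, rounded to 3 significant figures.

≈ 0.0536 m

Ostor: 1.92×10^4 Gt = 1.920×10^16 kg; dividing by ρ_w = 1024 kg m⁻³ gives 1.875×10^13 m³ of water.
Spread over 3.50×10^14 m² of ocean, Δh = 1.875×10^13 / 3.50×10^14 = 0.0536 m.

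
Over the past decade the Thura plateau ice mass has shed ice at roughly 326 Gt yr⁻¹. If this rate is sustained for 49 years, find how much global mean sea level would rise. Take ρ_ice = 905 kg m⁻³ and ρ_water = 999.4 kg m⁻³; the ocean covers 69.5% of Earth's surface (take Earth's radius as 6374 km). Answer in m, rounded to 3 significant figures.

Total mass lost = 326 Gt/yr × 49 yr = 1.597×10^4 Gt = 1.597×10^16 kg.
ρ_w = 999.4 kg m⁻³, so water volume = 1.597×10^16 / 999.4 = 1.598×10^13 m³.
Δh = 1.598×10^13 / 3.55×10^14 = 0.0450 m.

≈ 0.0450 m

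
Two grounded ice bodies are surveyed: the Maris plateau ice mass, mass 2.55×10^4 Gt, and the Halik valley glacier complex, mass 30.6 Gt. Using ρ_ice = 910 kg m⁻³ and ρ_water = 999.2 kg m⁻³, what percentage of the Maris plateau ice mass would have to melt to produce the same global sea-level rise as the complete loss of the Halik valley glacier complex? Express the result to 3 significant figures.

Equal sea-level rise means equal mass of meltwater, i.e. equal mass of ice lost.
Ice mass of Halik: 3.060×10^13 kg; ice mass of Maris: 2.550×10^16 kg.
Fraction required = 3.060×10^13 / 2.550×10^16 = 1.20×10^-3 → 0.120 %.

≈ 0.120 %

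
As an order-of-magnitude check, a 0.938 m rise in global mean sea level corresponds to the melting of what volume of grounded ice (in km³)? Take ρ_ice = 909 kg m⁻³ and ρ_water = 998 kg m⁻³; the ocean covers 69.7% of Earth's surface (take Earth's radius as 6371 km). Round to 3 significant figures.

≈ 3.66×10^5 km³

Required water volume = Δh × A = 0.938 m × 3.56×10^14 m² = 3.335×10^14 m³ = 3.335×10^5 km³.
Ice volume = water volume × ρ_w/ρ_ice = 3.335×10^5 × 998/909 = 3.66×10^5 km³.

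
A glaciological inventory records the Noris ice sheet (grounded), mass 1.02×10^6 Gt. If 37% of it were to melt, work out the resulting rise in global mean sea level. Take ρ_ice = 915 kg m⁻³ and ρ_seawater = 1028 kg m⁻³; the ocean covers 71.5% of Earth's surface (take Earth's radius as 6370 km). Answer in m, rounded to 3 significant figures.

≈ 1.01 m

Noris: 0.37 × 1.02×10^6 Gt = 3.774×10^17 kg; dividing by ρ_w = 1028 kg m⁻³ gives 3.671×10^14 m³ of water.
Spread over 3.65×10^14 m² of ocean, Δh = 3.671×10^14 / 3.65×10^14 = 1.01 m.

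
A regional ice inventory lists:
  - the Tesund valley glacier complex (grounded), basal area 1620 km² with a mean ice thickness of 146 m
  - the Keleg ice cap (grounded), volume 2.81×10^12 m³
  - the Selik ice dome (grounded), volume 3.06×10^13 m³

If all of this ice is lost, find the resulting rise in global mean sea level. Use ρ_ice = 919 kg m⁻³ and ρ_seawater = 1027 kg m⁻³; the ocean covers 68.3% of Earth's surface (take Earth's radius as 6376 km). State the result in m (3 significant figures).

≈ 0.0863 m

Tesund: ice volume = 1620 km² × 146 m = 236.5 km³; 236.5 × (919/1027) = 211.6 km³ of water.
Keleg: 2.81×10^12 m³ × (919/1027) = 2.514×10^12 m³ of water.
Selik: 3.06×10^13 m³ × (919/1027) = 2.738×10^13 m³ of water.
Total added water ≈ 3.011×10^13 m³ over 3.49×10^14 m² → Δh = 0.0863 m.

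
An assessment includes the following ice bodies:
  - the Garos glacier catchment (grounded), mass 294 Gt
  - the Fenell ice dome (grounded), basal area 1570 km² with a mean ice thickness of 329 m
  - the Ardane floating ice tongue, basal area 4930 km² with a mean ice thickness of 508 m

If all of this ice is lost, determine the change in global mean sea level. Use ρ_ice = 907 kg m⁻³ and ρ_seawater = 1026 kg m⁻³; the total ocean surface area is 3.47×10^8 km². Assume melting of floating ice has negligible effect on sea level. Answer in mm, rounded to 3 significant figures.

Garos: 294 Gt = 2.940×10^14 kg; dividing by ρ_w = 1026 kg m⁻³ gives 2.865×10^11 m³ of water.
Fenell: ice volume = 1570 km² × 329 m = 516.5 km³; 516.5 × (907/1026) = 456.6 km³ of water.
The Ardane floating ice tongue is floating and already displaces its own weight of water, so its melt adds essentially nothing to sea level.
Total added water ≈ 7.432×10^11 m³ over 3.47×10^14 m² → Δh = 2.14×10^-3 m = 2.14 mm.

≈ 2.14 mm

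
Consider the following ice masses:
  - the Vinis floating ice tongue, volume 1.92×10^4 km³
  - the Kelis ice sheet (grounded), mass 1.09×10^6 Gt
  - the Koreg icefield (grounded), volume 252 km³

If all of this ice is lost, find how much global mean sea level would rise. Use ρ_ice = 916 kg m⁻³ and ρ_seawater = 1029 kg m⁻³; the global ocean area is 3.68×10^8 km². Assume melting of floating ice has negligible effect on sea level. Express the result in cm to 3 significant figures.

≈ 288 cm

The Vinis floating ice tongue is floating and already displaces its own weight of water, so its melt adds essentially nothing to sea level.
Kelis: 1.09×10^6 Gt = 1.090×10^18 kg; dividing by ρ_w = 1029 kg m⁻³ gives 1.059×10^15 m³ of water.
Koreg: 252 km³ × (916/1029) = 224.3 km³ of water.
Total added water ≈ 1.060×10^15 m³ over 3.68×10^14 m² → Δh = 2.88 m = 288 cm.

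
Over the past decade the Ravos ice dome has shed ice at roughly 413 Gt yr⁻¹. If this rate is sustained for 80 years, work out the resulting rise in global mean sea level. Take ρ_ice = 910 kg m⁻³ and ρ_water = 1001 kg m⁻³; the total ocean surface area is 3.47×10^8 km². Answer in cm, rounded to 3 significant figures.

Total mass lost = 413 Gt/yr × 80 yr = 3.304×10^4 Gt = 3.304×10^16 kg.
ρ_w = 1001 kg m⁻³, so water volume = 3.304×10^16 / 1001 = 3.301×10^13 m³.
Δh = 3.301×10^13 / 3.47×10^14 = 0.0951 m = 9.51 cm.

≈ 9.51 cm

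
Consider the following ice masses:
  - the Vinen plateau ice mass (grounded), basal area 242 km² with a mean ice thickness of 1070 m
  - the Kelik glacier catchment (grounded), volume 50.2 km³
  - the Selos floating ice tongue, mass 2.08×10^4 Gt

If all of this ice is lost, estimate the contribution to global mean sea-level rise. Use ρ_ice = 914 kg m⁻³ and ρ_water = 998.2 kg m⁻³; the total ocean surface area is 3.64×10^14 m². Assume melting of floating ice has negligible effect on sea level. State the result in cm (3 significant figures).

Vinen: ice volume = 242 km² × 1070 m = 258.9 km³; 258.9 × (914/998.2) = 237.1 km³ of water.
Kelik: 50.2 km³ × (914/998.2) = 45.97 km³ of water.
The Selos floating ice tongue is floating and already displaces its own weight of water, so its melt adds essentially nothing to sea level.
Total added water ≈ 2.831×10^11 m³ over 3.64×10^14 m² → Δh = 7.78×10^-4 m = 0.0778 cm.

≈ 0.0778 cm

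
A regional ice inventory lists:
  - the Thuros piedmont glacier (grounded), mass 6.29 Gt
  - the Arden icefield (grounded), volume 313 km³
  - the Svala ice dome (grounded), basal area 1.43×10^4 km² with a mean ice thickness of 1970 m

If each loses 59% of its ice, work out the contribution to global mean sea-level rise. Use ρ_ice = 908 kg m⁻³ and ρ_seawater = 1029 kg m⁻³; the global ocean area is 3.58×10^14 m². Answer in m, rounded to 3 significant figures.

≈ 0.0414 m

Thuros: 0.59 × 6.29 Gt = 3.711×10^12 kg; dividing by ρ_w = 1029 kg m⁻³ gives 3.607×10^9 m³ of water.
Arden: 0.59 × 313 km³ × (908/1029) = 163.0 km³ of water.
Svala: ice volume = 1.43×10^4 km² × 1970 m = 2.817×10^4 km³; 0.59 × 2.817×10^4 × (908/1029) = 1.467×10^4 km³ of water.
Total added water ≈ 1.483×10^13 m³ over 3.58×10^14 m² → Δh = 0.0414 m.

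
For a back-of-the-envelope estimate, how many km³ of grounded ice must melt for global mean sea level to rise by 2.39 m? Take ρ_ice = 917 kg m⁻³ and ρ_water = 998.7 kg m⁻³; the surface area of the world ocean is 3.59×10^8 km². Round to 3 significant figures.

Required water volume = Δh × A = 2.39 m × 3.59×10^14 m² = 8.580×10^14 m³ = 8.580×10^5 km³.
Ice volume = water volume × ρ_w/ρ_ice = 8.580×10^5 × 998.7/917 = 9.34×10^5 km³.

≈ 9.34×10^5 km³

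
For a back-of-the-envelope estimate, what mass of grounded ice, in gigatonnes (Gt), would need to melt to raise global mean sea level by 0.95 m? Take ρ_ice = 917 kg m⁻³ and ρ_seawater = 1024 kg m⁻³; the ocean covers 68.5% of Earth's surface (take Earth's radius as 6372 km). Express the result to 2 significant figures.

Required water volume = Δh × A = 0.95 m × 3.50×10^14 m² = 3.320×10^14 m³.
ρ_w = 1024 kg m⁻³, so the mass of water = 3.320×10^14 m³ × 1024 kg m⁻³ = 3.400×10^17 kg = 3.4×10^5 Gt (and the same mass of ice, by conservation).

≈ 3.4×10^5 Gt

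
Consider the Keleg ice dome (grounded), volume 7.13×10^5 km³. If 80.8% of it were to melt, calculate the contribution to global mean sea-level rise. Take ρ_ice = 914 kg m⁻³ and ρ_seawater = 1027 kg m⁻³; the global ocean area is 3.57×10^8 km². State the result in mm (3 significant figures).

Keleg: 0.808 × 7.13×10^5 km³ × (914/1027) = 5.127×10^5 km³ of water.
Spread over 3.57×10^14 m² of ocean, Δh = 5.127×10^14 / 3.57×10^14 = 1.44 m = 1440 mm.

≈ 1440 mm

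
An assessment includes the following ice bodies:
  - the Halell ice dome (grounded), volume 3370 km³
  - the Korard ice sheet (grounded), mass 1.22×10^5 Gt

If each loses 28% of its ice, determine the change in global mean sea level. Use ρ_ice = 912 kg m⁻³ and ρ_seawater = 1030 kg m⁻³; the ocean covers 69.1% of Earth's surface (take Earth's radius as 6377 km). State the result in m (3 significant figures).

Halell: 0.28 × 3370 km³ × (912/1030) = 835.5 km³ of water.
Korard: 0.28 × 1.22×10^5 Gt = 3.416×10^16 kg; dividing by ρ_w = 1030 kg m⁻³ gives 3.317×10^13 m³ of water.
Total added water ≈ 3.400×10^13 m³ over 3.53×10^14 m² → Δh = 0.0963 m.

≈ 0.0963 m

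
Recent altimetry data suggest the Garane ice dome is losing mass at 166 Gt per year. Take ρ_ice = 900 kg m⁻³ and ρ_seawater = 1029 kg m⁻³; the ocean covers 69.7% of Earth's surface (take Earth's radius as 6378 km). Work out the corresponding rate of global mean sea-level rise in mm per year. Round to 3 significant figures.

ρ_w = 1029 kg m⁻³. Annual water volume added = 166 Gt / ρ_w = 1.660×10^14 kg / 1029 kg m⁻³ = 1.613×10^11 m³.
Δh per year = 1.613×10^11 / 3.56×10^14 = 4.53×10^-4 m = 0.453 mm.

≈ 0.453 mm/yr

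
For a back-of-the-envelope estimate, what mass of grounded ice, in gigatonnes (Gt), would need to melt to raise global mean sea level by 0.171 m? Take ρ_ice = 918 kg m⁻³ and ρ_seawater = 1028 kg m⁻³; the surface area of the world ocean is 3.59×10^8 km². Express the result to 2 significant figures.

Required water volume = Δh × A = 0.171 m × 3.59×10^14 m² = 6.139×10^13 m³.
ρ_w = 1028 kg m⁻³, so the mass of water = 6.139×10^13 m³ × 1028 kg m⁻³ = 6.311×10^16 kg = 6.3×10^4 Gt (and the same mass of ice, by conservation).

≈ 6.3×10^4 Gt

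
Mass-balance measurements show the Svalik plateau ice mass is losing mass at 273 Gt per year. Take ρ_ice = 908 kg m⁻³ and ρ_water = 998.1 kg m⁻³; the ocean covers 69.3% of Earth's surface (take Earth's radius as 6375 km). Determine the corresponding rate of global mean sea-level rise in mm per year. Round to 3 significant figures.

ρ_w = 998.1 kg m⁻³. Annual water volume added = 273 Gt / ρ_w = 2.730×10^14 kg / 998.1 kg m⁻³ = 2.735×10^11 m³.
Δh per year = 2.735×10^11 / 3.54×10^14 = 7.73×10^-4 m = 0.773 mm.

≈ 0.773 mm/yr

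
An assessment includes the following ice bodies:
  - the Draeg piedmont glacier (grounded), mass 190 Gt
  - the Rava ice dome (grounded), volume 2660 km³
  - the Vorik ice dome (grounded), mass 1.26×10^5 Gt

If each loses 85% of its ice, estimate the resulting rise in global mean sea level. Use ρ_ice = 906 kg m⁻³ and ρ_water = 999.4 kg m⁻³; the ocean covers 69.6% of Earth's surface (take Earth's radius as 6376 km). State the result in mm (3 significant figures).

≈ 308 mm

Draeg: 0.85 × 190 Gt = 1.615×10^14 kg; dividing by ρ_w = 999.4 kg m⁻³ gives 1.616×10^11 m³ of water.
Rava: 0.85 × 2660 km³ × (906/999.4) = 2050 km³ of water.
Vorik: 0.85 × 1.26×10^5 Gt = 1.071×10^17 kg; dividing by ρ_w = 999.4 kg m⁻³ gives 1.072×10^14 m³ of water.
Total added water ≈ 1.094×10^14 m³ over 3.56×10^14 m² → Δh = 0.308 m = 308 mm.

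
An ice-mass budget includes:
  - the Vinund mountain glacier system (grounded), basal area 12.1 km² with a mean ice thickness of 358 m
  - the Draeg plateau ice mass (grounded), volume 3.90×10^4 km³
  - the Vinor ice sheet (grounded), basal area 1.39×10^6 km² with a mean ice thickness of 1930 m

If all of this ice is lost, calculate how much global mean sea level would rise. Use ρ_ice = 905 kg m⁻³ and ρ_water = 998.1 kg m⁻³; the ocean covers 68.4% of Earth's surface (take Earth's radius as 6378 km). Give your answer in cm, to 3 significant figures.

Vinund: ice volume = 12.1 km² × 358 m = 4.332 km³; 4.332 × (905/998.1) = 3.928 km³ of water.
Draeg: 3.90×10^4 km³ × (905/998.1) = 3.536×10^4 km³ of water.
Vinor: ice volume = 1.39×10^6 km² × 1930 m = 2.683×10^6 km³; 2.683×10^6 × (905/998.1) = 2.432×10^6 km³ of water.
Total added water ≈ 2.468×10^15 m³ over 3.50×10^14 m² → Δh = 7.06 m = 706 cm.

≈ 706 cm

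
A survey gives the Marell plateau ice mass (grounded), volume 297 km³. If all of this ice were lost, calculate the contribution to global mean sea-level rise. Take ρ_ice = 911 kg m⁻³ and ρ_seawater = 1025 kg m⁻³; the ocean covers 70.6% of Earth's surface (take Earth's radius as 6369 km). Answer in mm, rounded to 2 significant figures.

Marell: 297 km³ × (911/1025) = 264.0 km³ of water.
Spread over 3.60×10^14 m² of ocean, Δh = 2.640×10^11 / 3.60×10^14 = 7.33×10^-4 m = 0.73 mm.

≈ 0.73 mm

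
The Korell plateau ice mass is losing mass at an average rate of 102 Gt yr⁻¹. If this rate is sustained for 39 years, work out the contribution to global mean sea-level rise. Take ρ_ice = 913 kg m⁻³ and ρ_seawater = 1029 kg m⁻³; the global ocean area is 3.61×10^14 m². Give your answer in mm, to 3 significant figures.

Total mass lost = 102 Gt/yr × 39 yr = 3978 Gt = 3.978×10^15 kg.
ρ_w = 1029 kg m⁻³, so water volume = 3.978×10^15 / 1029 = 3.866×10^12 m³.
Δh = 3.866×10^12 / 3.61×10^14 = 0.0107 m = 10.7 mm.

≈ 10.7 mm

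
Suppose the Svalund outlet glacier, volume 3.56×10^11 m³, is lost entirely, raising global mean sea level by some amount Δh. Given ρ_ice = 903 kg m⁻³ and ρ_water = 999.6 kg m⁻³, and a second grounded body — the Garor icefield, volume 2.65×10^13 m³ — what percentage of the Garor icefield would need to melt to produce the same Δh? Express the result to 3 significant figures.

≈ 1.34 %

Equal sea-level rise means equal mass of meltwater, i.e. equal mass of ice lost.
Ice mass of Svalund: 3.215×10^14 kg; ice mass of Garor: 2.393×10^16 kg.
Fraction required = 3.215×10^14 / 2.393×10^16 = 0.0134 → 1.34 %.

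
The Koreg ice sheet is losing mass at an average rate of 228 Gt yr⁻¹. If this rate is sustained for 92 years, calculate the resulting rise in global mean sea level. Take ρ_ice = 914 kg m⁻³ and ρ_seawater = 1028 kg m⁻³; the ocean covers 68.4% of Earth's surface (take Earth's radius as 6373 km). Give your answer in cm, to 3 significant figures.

≈ 5.84 cm

Total mass lost = 228 Gt/yr × 92 yr = 2.098×10^4 Gt = 2.098×10^16 kg.
ρ_w = 1028 kg m⁻³, so water volume = 2.098×10^16 / 1028 = 2.040×10^13 m³.
Δh = 2.040×10^13 / 3.49×10^14 = 0.0584 m = 5.84 cm.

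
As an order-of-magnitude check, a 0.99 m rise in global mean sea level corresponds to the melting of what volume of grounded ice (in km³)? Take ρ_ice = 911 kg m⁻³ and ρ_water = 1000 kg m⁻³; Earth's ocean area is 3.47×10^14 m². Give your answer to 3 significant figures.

Required water volume = Δh × A = 0.99 m × 3.47×10^14 m² = 3.435×10^14 m³ = 3.435×10^5 km³.
Ice volume = water volume × ρ_w/ρ_ice = 3.435×10^5 × 1000/911 = 3.77×10^5 km³.

≈ 3.77×10^5 km³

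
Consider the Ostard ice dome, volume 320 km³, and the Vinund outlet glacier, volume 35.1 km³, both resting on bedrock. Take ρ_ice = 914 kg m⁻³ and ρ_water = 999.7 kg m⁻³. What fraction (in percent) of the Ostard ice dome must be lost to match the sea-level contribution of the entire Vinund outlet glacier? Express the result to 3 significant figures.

≈ 11.0 %

Equal sea-level rise means equal mass of meltwater, i.e. equal mass of ice lost.
Ice mass of Vinund: 3.208×10^13 kg; ice mass of Ostard: 2.925×10^14 kg.
Fraction required = 3.208×10^13 / 2.925×10^14 = 0.110 → 11.0 %.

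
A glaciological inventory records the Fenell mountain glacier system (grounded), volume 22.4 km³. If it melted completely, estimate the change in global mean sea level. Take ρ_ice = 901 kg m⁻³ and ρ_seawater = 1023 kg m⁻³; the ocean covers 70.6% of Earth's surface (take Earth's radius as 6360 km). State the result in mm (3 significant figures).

Fenell: 22.4 km³ × (901/1023) = 19.73 km³ of water.
Spread over 3.59×10^14 m² of ocean, Δh = 1.973×10^10 / 3.59×10^14 = 5.50×10^-5 m = 0.0550 mm.

≈ 0.0550 mm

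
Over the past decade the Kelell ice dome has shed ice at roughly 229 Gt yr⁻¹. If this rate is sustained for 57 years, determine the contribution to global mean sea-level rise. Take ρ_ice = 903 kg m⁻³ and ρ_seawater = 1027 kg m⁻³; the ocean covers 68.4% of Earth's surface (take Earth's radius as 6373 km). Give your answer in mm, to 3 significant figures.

≈ 36.4 mm

Total mass lost = 229 Gt/yr × 57 yr = 1.305×10^4 Gt = 1.305×10^16 kg.
ρ_w = 1027 kg m⁻³, so water volume = 1.305×10^16 / 1027 = 1.271×10^13 m³.
Δh = 1.271×10^13 / 3.49×10^14 = 0.0364 m = 36.4 mm.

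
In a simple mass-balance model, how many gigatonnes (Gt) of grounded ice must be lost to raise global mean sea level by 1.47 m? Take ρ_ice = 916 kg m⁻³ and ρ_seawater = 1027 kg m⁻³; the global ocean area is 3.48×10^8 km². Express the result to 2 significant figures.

Required water volume = Δh × A = 1.47 m × 3.48×10^14 m² = 5.116×10^14 m³.
ρ_w = 1027 kg m⁻³, so the mass of water = 5.116×10^14 m³ × 1027 kg m⁻³ = 5.254×10^17 kg = 5.3×10^5 Gt (and the same mass of ice, by conservation).

≈ 5.3×10^5 Gt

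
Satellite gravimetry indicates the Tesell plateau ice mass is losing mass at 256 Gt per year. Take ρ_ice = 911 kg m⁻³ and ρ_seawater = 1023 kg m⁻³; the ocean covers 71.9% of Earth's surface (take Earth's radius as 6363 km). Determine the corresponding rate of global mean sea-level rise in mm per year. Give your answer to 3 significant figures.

≈ 0.684 mm/yr

ρ_w = 1023 kg m⁻³. Annual water volume added = 256 Gt / ρ_w = 2.560×10^14 kg / 1023 kg m⁻³ = 2.502×10^11 m³.
Δh per year = 2.502×10^11 / 3.66×10^14 = 6.84×10^-4 m = 0.684 mm.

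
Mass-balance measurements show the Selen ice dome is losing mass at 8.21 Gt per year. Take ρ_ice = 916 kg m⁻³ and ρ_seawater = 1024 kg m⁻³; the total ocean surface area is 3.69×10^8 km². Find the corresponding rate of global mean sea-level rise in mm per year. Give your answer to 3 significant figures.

ρ_w = 1024 kg m⁻³. Annual water volume added = 8.21 Gt / ρ_w = 8.210×10^12 kg / 1024 kg m⁻³ = 8.018×10^9 m³.
Δh per year = 8.018×10^9 / 3.69×10^14 = 2.17×10^-5 m = 0.0217 mm.

≈ 0.0217 mm/yr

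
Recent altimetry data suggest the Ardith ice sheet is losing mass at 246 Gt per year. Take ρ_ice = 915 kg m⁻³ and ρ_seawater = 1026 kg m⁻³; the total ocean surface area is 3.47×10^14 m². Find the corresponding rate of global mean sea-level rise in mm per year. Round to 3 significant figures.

ρ_w = 1026 kg m⁻³. Annual water volume added = 246 Gt / ρ_w = 2.460×10^14 kg / 1026 kg m⁻³ = 2.398×10^11 m³.
Δh per year = 2.398×10^11 / 3.47×10^14 = 6.91×10^-4 m = 0.691 mm.

≈ 0.691 mm/yr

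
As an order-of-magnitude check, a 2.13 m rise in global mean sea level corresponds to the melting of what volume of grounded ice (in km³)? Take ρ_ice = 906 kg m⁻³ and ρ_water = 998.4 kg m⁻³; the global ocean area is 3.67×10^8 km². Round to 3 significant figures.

≈ 8.61×10^5 km³

Required water volume = Δh × A = 2.13 m × 3.67×10^14 m² = 7.817×10^14 m³ = 7.817×10^5 km³.
Ice volume = water volume × ρ_w/ρ_ice = 7.817×10^5 × 998.4/906 = 8.61×10^5 km³.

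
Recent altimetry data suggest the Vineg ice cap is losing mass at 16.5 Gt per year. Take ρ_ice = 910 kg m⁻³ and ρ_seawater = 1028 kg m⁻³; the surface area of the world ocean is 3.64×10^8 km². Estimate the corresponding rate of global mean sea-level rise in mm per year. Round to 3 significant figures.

ρ_w = 1028 kg m⁻³. Annual water volume added = 16.5 Gt / ρ_w = 1.650×10^13 kg / 1028 kg m⁻³ = 1.605×10^10 m³.
Δh per year = 1.605×10^10 / 3.64×10^14 = 4.41×10^-5 m = 0.0441 mm.

≈ 0.0441 mm/yr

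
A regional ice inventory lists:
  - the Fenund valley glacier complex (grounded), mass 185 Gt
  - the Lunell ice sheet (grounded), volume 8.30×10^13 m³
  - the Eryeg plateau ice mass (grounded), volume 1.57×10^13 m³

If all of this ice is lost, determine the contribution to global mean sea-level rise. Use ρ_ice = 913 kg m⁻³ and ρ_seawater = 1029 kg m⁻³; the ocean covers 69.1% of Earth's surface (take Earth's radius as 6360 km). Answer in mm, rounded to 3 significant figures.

≈ 250 mm

Fenund: 185 Gt = 1.850×10^14 kg; dividing by ρ_w = 1029 kg m⁻³ gives 1.798×10^11 m³ of water.
Lunell: 8.30×10^13 m³ × (913/1029) = 7.364×10^13 m³ of water.
Eryeg: 1.57×10^13 m³ × (913/1029) = 1.393×10^13 m³ of water.
Total added water ≈ 8.775×10^13 m³ over 3.51×10^14 m² → Δh = 0.250 m = 250 mm.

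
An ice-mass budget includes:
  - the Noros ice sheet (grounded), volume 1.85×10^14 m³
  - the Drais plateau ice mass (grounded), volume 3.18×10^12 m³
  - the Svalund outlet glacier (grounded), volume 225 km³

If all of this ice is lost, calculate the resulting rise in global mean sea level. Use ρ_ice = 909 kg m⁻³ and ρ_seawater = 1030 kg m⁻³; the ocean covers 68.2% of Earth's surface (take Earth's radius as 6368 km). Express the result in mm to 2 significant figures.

≈ 480 mm

Noros: 1.85×10^14 m³ × (909/1030) = 1.633×10^14 m³ of water.
Drais: 3.18×10^12 m³ × (909/1030) = 2.806×10^12 m³ of water.
Svalund: 225 km³ × (909/1030) = 198.6 km³ of water.
Total added water ≈ 1.663×10^14 m³ over 3.48×10^14 m² → Δh = 0.478 m = 480 mm.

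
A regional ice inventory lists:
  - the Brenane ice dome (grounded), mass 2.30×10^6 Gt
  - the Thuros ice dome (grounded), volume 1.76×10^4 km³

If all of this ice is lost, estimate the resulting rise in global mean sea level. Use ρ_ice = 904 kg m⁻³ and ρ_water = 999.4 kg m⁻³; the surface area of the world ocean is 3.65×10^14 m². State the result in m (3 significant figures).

Brenane: 2.30×10^6 Gt = 2.300×10^18 kg; dividing by ρ_w = 999.4 kg m⁻³ gives 2.301×10^15 m³ of water.
Thuros: 1.76×10^4 km³ × (904/999.4) = 1.592×10^4 km³ of water.
Total added water ≈ 2.317×10^15 m³ over 3.65×10^14 m² → Δh = 6.35 m.

≈ 6.35 m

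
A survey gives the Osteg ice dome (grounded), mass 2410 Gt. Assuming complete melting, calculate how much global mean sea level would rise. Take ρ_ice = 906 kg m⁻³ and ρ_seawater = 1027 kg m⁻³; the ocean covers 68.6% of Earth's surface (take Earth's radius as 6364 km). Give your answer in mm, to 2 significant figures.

≈ 6.7 mm

Osteg: 2410 Gt = 2.410×10^15 kg; dividing by ρ_w = 1027 kg m⁻³ gives 2.347×10^12 m³ of water.
Spread over 3.49×10^14 m² of ocean, Δh = 2.347×10^12 / 3.49×10^14 = 6.72×10^-3 m = 6.7 mm.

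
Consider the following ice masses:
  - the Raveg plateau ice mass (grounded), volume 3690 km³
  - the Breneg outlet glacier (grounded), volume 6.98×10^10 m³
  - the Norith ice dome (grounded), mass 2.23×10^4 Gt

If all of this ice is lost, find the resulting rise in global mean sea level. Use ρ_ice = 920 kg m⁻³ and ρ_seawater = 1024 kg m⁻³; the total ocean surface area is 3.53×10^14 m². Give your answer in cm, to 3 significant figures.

≈ 7.13 cm

Raveg: 3690 km³ × (920/1024) = 3315 km³ of water.
Breneg: 6.98×10^10 m³ × (920/1024) = 6.271×10^10 m³ of water.
Norith: 2.23×10^4 Gt = 2.230×10^16 kg; dividing by ρ_w = 1024 kg m⁻³ gives 2.178×10^13 m³ of water.
Total added water ≈ 2.516×10^13 m³ over 3.53×10^14 m² → Δh = 0.0713 m = 7.13 cm.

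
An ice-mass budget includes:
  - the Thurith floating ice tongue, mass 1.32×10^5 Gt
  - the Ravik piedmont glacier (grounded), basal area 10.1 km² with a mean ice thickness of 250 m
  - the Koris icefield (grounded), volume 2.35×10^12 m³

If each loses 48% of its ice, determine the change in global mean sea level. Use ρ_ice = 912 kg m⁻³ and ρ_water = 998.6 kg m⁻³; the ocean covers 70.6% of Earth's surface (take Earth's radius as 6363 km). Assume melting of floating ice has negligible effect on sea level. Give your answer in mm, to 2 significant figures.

≈ 2.9 mm

The Thurith floating ice tongue is floating and already displaces its own weight of water, so its melt adds essentially nothing to sea level.
Ravik: ice volume = 10.1 km² × 250 m = 2.525 km³; 0.48 × 2.525 × (912/998.6) = 1.107 km³ of water.
Koris: 0.48 × 2.35×10^12 m³ × (912/998.6) = 1.030×10^12 m³ of water.
Total added water ≈ 1.031×10^12 m³ over 3.59×10^14 m² → Δh = 2.87×10^-3 m = 2.9 mm.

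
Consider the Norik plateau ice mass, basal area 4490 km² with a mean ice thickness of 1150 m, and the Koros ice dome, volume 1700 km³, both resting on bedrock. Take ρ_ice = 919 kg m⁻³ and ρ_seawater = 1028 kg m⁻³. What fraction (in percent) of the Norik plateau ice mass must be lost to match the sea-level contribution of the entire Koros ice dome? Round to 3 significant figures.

≈ 32.9 %

Equal sea-level rise means equal mass of meltwater, i.e. equal mass of ice lost.
Ice mass of Koros: 1.562×10^15 kg; ice mass of Norik: 4.745×10^15 kg.
Fraction required = 1.562×10^15 / 4.745×10^15 = 0.329 → 32.9 %.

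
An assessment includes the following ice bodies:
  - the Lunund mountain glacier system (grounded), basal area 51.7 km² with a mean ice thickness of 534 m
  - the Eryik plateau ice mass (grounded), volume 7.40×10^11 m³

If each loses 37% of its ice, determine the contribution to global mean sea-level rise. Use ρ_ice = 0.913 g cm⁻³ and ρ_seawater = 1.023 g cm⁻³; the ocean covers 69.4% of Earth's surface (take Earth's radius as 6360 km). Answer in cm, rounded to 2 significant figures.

Lunund: ice volume = 51.7 km² × 534 m = 27.61 km³; 0.37 × 27.61 × (913/1023) = 9.117 km³ of water.
Eryik: 0.37 × 7.40×10^11 m³ × (913/1023) = 2.444×10^11 m³ of water.
Total added water ≈ 2.535×10^11 m³ over 3.53×10^14 m² → Δh = 7.19×10^-4 m = 0.072 cm.

≈ 0.072 cm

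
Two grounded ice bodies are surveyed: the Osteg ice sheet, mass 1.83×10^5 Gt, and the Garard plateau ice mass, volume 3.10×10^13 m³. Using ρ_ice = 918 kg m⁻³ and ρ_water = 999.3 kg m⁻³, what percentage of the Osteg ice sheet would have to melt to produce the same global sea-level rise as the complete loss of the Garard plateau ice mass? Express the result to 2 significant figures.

≈ 16 %

Equal sea-level rise means equal mass of meltwater, i.e. equal mass of ice lost.
Ice mass of Garard: 2.846×10^16 kg; ice mass of Osteg: 1.830×10^17 kg.
Fraction required = 2.846×10^16 / 1.830×10^17 = 0.156 → 16 %.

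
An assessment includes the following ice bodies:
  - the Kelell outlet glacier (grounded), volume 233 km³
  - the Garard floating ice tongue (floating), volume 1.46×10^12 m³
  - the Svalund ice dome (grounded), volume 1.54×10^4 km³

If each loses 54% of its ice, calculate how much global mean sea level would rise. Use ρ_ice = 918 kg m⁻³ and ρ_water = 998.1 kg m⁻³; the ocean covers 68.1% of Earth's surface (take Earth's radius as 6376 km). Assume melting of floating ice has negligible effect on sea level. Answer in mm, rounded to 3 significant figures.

Kelell: 0.54 × 233 km³ × (918/998.1) = 115.7 km³ of water.
The Garard floating ice tongue is floating and already displaces its own weight of water, so its melt adds essentially nothing to sea level.
Svalund: 0.54 × 1.54×10^4 km³ × (918/998.1) = 7649 km³ of water.
Total added water ≈ 7.764×10^12 m³ over 3.48×10^14 m² → Δh = 0.0223 m = 22.3 mm.

≈ 22.3 mm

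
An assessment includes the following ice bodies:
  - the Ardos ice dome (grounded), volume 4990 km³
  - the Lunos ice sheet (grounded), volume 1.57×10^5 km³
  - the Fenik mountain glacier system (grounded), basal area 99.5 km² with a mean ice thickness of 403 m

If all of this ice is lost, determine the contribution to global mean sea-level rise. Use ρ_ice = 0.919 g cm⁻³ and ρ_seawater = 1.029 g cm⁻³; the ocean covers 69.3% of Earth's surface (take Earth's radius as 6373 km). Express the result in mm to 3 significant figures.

Ardos: 4990 km³ × (919/1029) = 4457 km³ of water.
Lunos: 1.57×10^5 km³ × (919/1029) = 1.402×10^5 km³ of water.
Fenik: ice volume = 99.5 km² × 403 m = 40.10 km³; 40.10 × (919/1029) = 35.81 km³ of water.
Total added water ≈ 1.447×10^14 m³ over 3.54×10^14 m² → Δh = 0.409 m = 409 mm.

≈ 409 mm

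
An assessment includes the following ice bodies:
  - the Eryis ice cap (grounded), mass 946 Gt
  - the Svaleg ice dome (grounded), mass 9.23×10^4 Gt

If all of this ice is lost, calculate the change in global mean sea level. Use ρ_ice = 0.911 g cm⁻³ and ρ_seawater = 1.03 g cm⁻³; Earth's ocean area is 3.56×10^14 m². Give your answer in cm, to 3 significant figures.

≈ 25.4 cm

Eryis: 946 Gt = 9.460×10^14 kg; dividing by ρ_w = 1.03 g cm⁻³ = 1030 kg m⁻³ gives 9.184×10^11 m³ of water.
Svaleg: 9.23×10^4 Gt = 9.230×10^16 kg; dividing by ρ_w = 1030 kg m⁻³ gives 8.961×10^13 m³ of water.
Total added water ≈ 9.053×10^13 m³ over 3.56×10^14 m² → Δh = 0.254 m = 25.4 cm.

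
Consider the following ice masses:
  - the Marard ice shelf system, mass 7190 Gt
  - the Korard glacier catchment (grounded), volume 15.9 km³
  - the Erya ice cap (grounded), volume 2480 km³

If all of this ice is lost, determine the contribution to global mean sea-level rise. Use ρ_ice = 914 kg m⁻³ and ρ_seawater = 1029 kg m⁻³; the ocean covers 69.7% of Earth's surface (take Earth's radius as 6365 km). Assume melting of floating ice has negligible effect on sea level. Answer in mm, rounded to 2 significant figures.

The Marard ice shelf system is floating and already displaces its own weight of water, so its melt adds essentially nothing to sea level.
Korard: 15.9 km³ × (914/1029) = 14.12 km³ of water.
Erya: 2480 km³ × (914/1029) = 2203 km³ of water.
Total added water ≈ 2.217×10^12 m³ over 3.55×10^14 m² → Δh = 6.25×10^-3 m = 6.2 mm.

≈ 6.2 mm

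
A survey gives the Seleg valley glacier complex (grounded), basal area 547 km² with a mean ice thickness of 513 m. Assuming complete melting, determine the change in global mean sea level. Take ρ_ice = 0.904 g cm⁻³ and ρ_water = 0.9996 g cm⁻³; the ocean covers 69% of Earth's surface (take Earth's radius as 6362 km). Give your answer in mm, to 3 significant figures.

≈ 0.723 mm

Seleg: ice volume = 547 km² × 513 m = 280.6 km³; 280.6 × (904/999.6) = 253.8 km³ of water.
Spread over 3.51×10^14 m² of ocean, Δh = 2.538×10^11 / 3.51×10^14 = 7.23×10^-4 m = 0.723 mm.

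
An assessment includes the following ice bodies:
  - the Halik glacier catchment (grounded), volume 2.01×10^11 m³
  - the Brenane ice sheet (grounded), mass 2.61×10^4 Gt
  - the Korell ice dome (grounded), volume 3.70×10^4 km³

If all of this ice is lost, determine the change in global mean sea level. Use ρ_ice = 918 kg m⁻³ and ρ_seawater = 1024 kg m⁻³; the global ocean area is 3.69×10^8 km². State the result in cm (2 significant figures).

≈ 16 cm

Halik: 2.01×10^11 m³ × (918/1024) = 1.802×10^11 m³ of water.
Brenane: 2.61×10^4 Gt = 2.610×10^16 kg; dividing by ρ_w = 1024 kg m⁻³ gives 2.549×10^13 m³ of water.
Korell: 3.70×10^4 km³ × (918/1024) = 3.317×10^4 km³ of water.
Total added water ≈ 5.884×10^13 m³ over 3.69×10^14 m² → Δh = 0.159 m = 16 cm.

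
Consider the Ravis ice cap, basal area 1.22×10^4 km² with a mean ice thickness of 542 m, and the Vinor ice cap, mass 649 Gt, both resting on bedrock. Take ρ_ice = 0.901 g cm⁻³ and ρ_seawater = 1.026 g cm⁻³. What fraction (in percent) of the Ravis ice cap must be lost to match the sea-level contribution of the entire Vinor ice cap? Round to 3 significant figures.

Equal sea-level rise means equal mass of meltwater, i.e. equal mass of ice lost.
Ice mass of Vinor: 6.490×10^14 kg; ice mass of Ravis: 5.958×10^15 kg.
Fraction required = 6.490×10^14 / 5.958×10^15 = 0.109 → 10.9 %.

≈ 10.9 %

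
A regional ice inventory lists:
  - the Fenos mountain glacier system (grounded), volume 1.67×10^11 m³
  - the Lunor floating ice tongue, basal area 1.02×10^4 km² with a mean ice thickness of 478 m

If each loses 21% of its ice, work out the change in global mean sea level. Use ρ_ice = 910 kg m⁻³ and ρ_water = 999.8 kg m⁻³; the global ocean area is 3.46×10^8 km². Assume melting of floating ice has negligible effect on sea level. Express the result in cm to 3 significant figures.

≈ 9.23×10^-3 cm

Fenos: 0.21 × 1.67×10^11 m³ × (910/999.8) = 3.192×10^10 m³ of water.
The Lunor floating ice tongue is floating and already displaces its own weight of water, so its melt adds essentially nothing to sea level.
Total added water ≈ 3.192×10^10 m³ over 3.46×10^14 m² → Δh = 9.23×10^-5 m = 9.23×10^-3 cm.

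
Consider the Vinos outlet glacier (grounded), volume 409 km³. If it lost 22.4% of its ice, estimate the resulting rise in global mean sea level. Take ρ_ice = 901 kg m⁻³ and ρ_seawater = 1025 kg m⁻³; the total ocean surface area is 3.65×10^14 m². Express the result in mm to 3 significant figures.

Vinos: 0.224 × 409 km³ × (901/1025) = 80.53 km³ of water.
Spread over 3.65×10^14 m² of ocean, Δh = 8.053×10^10 / 3.65×10^14 = 2.21×10^-4 m = 0.221 mm.

≈ 0.221 mm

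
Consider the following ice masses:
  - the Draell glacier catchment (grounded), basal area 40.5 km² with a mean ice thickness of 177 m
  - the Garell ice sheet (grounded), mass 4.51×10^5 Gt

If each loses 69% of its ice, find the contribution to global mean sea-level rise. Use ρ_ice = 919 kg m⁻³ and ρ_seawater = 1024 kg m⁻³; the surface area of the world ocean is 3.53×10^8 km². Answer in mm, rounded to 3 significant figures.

Draell: ice volume = 40.5 km² × 177 m = 7.168 km³; 0.69 × 7.168 × (919/1024) = 4.439 km³ of water.
Garell: 0.69 × 4.51×10^5 Gt = 3.112×10^17 kg; dividing by ρ_w = 1024 kg m⁻³ gives 3.039×10^14 m³ of water.
Total added water ≈ 3.039×10^14 m³ over 3.53×10^14 m² → Δh = 0.861 m = 861 mm.

≈ 861 mm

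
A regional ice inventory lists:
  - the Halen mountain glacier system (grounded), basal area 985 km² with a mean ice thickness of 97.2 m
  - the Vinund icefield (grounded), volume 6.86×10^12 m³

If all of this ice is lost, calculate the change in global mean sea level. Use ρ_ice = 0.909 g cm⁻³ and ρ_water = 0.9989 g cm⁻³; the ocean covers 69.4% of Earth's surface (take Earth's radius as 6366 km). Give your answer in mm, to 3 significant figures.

Halen: ice volume = 985 km² × 97.2 m = 95.74 km³; 95.74 × (909/998.9) = 87.13 km³ of water.
Vinund: 6.86×10^12 m³ × (909/998.9) = 6.243×10^12 m³ of water.
Total added water ≈ 6.330×10^12 m³ over 3.53×10^14 m² → Δh = 0.0179 m = 17.9 mm.

≈ 17.9 mm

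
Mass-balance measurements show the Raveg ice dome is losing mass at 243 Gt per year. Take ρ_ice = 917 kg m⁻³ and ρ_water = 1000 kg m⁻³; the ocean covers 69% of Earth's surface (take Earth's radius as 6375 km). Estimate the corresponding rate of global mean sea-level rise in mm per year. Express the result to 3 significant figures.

≈ 0.690 mm/yr

ρ_w = 1000 kg m⁻³. Annual water volume added = 243 Gt / ρ_w = 2.430×10^14 kg / 1000 kg m⁻³ = 2.430×10^11 m³.
Δh per year = 2.430×10^11 / 3.52×10^14 = 6.90×10^-4 m = 0.690 mm.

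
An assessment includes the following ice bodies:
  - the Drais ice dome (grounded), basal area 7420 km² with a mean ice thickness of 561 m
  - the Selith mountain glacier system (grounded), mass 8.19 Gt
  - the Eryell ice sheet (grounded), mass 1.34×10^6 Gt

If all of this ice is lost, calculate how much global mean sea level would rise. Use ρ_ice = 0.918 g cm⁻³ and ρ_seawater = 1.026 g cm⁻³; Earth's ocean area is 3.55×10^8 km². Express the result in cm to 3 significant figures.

≈ 369 cm

Drais: ice volume = 7420 km² × 561 m = 4163 km³; 4163 × (918/1026) = 3724 km³ of water.
Selith: 8.19 Gt = 8.190×10^12 kg; dividing by ρ_w = 1.026 g cm⁻³ = 1026 kg m⁻³ gives 7.982×10^9 m³ of water.
Eryell: 1.34×10^6 Gt = 1.340×10^18 kg; dividing by ρ_w = 1026 kg m⁻³ gives 1.306×10^15 m³ of water.
Total added water ≈ 1.310×10^15 m³ over 3.55×10^14 m² → Δh = 3.69 m = 369 cm.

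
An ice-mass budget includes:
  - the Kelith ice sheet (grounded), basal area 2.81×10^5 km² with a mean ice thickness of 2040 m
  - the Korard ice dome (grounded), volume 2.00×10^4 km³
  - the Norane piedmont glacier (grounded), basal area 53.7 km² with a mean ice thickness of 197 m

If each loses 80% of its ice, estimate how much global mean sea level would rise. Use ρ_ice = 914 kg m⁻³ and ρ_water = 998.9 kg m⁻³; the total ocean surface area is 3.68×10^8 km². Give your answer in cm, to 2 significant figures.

Kelith: ice volume = 2.81×10^5 km² × 2040 m = 5.732×10^5 km³; 0.8 × 5.732×10^5 × (914/998.9) = 4.196×10^5 km³ of water.
Korard: 0.8 × 2.00×10^4 km³ × (914/998.9) = 1.464×10^4 km³ of water.
Norane: ice volume = 53.7 km² × 197 m = 10.58 km³; 0.8 × 10.58 × (914/998.9) = 7.744 km³ of water.
Total added water ≈ 4.343×10^14 m³ over 3.68×10^14 m² → Δh = 1.18 m = 120 cm.

≈ 120 cm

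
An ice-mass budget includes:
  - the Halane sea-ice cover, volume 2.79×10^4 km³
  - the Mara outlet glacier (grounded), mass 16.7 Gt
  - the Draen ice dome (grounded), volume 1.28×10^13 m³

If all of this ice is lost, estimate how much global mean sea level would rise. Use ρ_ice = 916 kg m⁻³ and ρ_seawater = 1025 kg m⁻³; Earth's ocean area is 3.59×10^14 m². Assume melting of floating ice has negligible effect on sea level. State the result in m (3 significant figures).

The Halane sea-ice cover is floating and already displaces its own weight of water, so its melt adds essentially nothing to sea level.
Mara: 16.7 Gt = 1.670×10^13 kg; dividing by ρ_w = 1025 kg m⁻³ gives 1.629×10^10 m³ of water.
Draen: 1.28×10^13 m³ × (916/1025) = 1.144×10^13 m³ of water.
Total added water ≈ 1.146×10^13 m³ over 3.59×10^14 m² → Δh = 0.0319 m.

≈ 0.0319 m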